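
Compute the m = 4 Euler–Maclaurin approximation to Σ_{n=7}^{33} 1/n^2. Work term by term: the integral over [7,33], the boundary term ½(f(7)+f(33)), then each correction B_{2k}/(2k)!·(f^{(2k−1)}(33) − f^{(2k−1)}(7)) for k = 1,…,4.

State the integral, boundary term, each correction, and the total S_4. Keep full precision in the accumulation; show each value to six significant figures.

S_4 ≈ 0.123697

Integral: ∫_7^33 1/x^2 dx = 0.112554.
½[f(7) + f(33)] = ½[0.0204082 + 0.000918274] = 0.0106632.
Integral + boundary = 0.123217.
Order-1 term: 1/12 · (-5.56529e-05 − (-0.00583090)) = 0.000481271.
After k=1: 0.123699.
Order-2 term: −1/720 · (-6.13256e-07 − (-0.00142798)) = -1.98245e-06.
After k=2: 0.123697.
Order-3 term: 1/30240 · (-1.68941e-08 − (-0.000874271)) = 2.89105e-08.
After k=3: 0.123697.
Order-4 term: −1/1209600 · (-8.68750e-10 − (-0.000999167)) = -8.26030e-10.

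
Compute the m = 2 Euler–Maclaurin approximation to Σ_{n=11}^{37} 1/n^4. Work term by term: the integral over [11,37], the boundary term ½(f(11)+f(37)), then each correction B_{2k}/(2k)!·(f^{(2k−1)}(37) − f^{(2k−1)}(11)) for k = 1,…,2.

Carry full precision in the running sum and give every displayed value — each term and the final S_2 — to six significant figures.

Integral: ∫_11^37 1/x^4 dx = 0.000243858.
Endpoint term: (f(11) + f(37))/2 = (6.83013e-05 + 5.33572e-07)/2 = 3.44175e-05.
So far: 0.000278275.
k=1: B_{2}/(2)! × [f^{(1)}(37) − f^{(1)}(11)] = 1/12 × (-5.76835e-08 − (-2.48369e-05)) = 2.06493e-06.
Running total after k=1: 0.000280340.
k=2: B_{4}/(4)! × [f^{(3)}(37) − f^{(3)}(11)] = −1/720 × (-1.26406e-09 − (-6.15790e-06)) = -8.55088e-09.

S_2 ≈ 0.000280331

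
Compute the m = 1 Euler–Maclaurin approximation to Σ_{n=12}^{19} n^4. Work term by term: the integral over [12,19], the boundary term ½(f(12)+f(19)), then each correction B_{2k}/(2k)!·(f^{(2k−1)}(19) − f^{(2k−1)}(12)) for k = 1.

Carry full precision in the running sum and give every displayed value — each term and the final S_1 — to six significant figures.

S_1 ≈ 522692

∫_12^19 x^4 dx evaluates to 445453.
Boundary: ½(f(12) + f(19)) = ½(20736.0 + 130321) = 75528.5.
Integral + boundary = 520982.
k=1: B_{2}/(2)! × [f^{(1)}(19) − f^{(1)}(12)] = 1/12 × (27436.0 − 6912.00) = 1710.33.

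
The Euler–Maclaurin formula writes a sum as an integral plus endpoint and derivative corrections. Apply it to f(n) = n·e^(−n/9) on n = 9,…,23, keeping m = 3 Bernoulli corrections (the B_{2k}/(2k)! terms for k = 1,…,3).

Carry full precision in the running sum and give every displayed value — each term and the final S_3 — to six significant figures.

S_3 ≈ 39.7719

∫_9^23 x·e^(−x/9) dx evaluates to 37.2335.
½[f(9) + f(23)] = ½[3.31091 + 1.78593] = 2.54842.
So far: 39.7820.
Order-1 term: 1/12 · (-0.120787 − 0.00000) = -0.0100656.
Running total after k=1: 39.7719.
Order-2 term: −1/720 · (0.000426058 − 0.00908344) = 1.20241e-05.
Running total after k=2: 39.7719.
Order-3 term: 1/30240 · (2.89299e-05 − 0.000224283) = -6.46008e-09.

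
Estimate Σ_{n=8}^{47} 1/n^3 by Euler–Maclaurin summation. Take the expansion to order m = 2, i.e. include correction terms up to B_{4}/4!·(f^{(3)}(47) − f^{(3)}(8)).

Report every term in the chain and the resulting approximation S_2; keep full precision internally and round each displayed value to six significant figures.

S_2 ≈ 0.00862820

∫_8^47 1/x^3 dx evaluates to 0.00758615.
Endpoint term: (f(8) + f(47))/2 = (0.00195312 + 9.63178e-06)/2 = 0.000981378.
So far: 0.00856753.
k=1: B_{2}/(2)! × [f^{(1)}(47) − f^{(1)}(8)] = 1/12 × (-6.14794e-07 − (-0.000732422)) = 6.09839e-05.
Running total after k=1: 0.00862852.
k=2: B_{4}/(4)! × [f^{(3)}(47) − f^{(3)}(8)] = −1/720 × (-5.56627e-09 − (-0.000228882)) = -3.17884e-07.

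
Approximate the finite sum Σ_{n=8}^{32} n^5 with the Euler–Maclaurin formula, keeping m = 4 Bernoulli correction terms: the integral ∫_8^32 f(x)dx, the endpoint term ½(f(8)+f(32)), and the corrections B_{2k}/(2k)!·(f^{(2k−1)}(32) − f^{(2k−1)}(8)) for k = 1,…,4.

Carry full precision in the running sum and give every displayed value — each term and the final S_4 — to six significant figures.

The integral term ∫_8^32 x^5 dx = 1.78913e+08.
Boundary: ½(f(8) + f(32)) = ½(32768.0 + 3.35544e+07) = 1.67936e+07.
Running total after boundary: 1.95707e+08.
Correction k=1: B_{2}/2! · (f^{(1)}(32) − f^{(1)}(8)) = 1/12 · (5.24288e+06 − 20480.0) = 435200.
Running total after k=1: 1.96142e+08.
Correction k=2: B_{4}/4! · (f^{(3)}(32) − f^{(3)}(8)) = −1/720 · (61440.0 − 3840.00) = -80.0000.
Running total after k=2: 1.96142e+08.
Correction k=3: B_{6}/6! · (f^{(5)}(32) − f^{(5)}(8)) = 1/30240 · (120.000 − 120.000) = 0.00000.
Running total after k=3: 1.96142e+08.
Correction k=4: B_{8}/8! · (f^{(7)}(32) − f^{(7)}(8)) = −1/1209600 · (0.00000 − 0.00000) = 0.00000.

S_4 ≈ 1.96142e+08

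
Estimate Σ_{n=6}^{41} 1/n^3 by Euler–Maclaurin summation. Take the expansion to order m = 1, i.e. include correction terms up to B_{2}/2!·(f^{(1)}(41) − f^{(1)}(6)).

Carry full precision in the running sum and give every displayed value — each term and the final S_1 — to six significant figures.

Integral: ∫_6^41 1/x^3 dx = 0.0135914.
½[f(6) + f(41)] = ½[0.00462963 + 1.45094e-05] = 0.00232207.
Integral + boundary = 0.0159135.
k=1: B_{2}/(2)! × [f^{(1)}(41) − f^{(1)}(6)] = 1/12 × (-1.06166e-06 − (-0.00231481)) = 0.000192813.

S_1 ≈ 0.0161063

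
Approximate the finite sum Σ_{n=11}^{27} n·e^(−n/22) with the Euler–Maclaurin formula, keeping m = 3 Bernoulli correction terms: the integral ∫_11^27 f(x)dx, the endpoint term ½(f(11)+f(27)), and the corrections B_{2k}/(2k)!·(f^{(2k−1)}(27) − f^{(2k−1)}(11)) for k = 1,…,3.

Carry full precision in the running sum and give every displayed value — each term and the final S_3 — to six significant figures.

Integral: ∫_11^27 x·e^(−x/22) dx = 124.389.
Boundary: ½(f(11) + f(27)) = ½(6.67184 + 7.91345) = 7.29264.
Integral + boundary = 131.682.
k=1: B_{2}/(2)! × [f^{(1)}(27) − f^{(1)}(11)] = 1/12 × (-0.0666116 − 0.303265) = -0.0308231.
Running total after k=1: 131.651.
k=2: B_{4}/(4)! × [f^{(3)}(27) − f^{(3)}(11)] = −1/720 × (0.00107349 − 0.00313291) = 2.86030e-06.
Running total after k=2: 131.651.
k=3: B_{6}/(6)! × [f^{(5)}(27) − f^{(5)}(11)] = 1/30240 × (4.72027e-06 − 1.16513e-05) = -2.29201e-10.

S_3 ≈ 131.651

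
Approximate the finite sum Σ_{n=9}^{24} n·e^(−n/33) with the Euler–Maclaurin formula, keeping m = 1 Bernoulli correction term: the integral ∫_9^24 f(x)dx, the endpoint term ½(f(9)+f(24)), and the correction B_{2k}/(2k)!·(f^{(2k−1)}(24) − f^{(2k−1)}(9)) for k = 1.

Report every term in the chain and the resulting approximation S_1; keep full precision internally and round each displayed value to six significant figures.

Integral: ∫_9^24 x·e^(−x/33) dx = 146.216.
½[f(9) + f(24)] = ½[6.85170 + 11.5974] = 9.22455.
Running total after boundary: 155.441.
k=1: B_{2}/(2)! × [f^{(1)}(24) − f^{(1)}(9)] = 1/12 × (0.131789 − 0.553673) = -0.0351570.

S_1 ≈ 155.405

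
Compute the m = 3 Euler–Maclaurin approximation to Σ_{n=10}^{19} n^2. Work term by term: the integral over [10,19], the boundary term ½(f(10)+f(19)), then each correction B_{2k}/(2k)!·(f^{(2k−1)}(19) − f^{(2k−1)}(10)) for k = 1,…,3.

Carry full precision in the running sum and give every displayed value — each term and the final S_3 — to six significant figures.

S_3 ≈ 2185.00

∫_10^19 x^2 dx evaluates to 1953.00.
½[f(10) + f(19)] = ½[100.000 + 361.000] = 230.500.
So far: 2183.50.
Correction k=1: B_{2}/2! · (f^{(1)}(19) − f^{(1)}(10)) = 1/12 · (38.0000 − 20.0000) = 1.50000.
Running total after k=1: 2185.00.
Correction k=2: B_{4}/4! · (f^{(3)}(19) − f^{(3)}(10)) = −1/720 · (0.00000 − 0.00000) = 0.00000.
Running total after k=2: 2185.00.
Correction k=3: B_{6}/6! · (f^{(5)}(19) − f^{(5)}(10)) = 1/30240 · (0.00000 − 0.00000) = 0.00000.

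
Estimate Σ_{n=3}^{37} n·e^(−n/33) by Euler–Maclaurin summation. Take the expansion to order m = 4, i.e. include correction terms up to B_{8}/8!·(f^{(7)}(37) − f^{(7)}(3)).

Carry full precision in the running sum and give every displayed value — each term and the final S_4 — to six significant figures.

S_4 ≈ 339.296

The integral term ∫_3^37 x·e^(−x/33) dx = 331.970.
Boundary: ½(f(3) + f(37)) = ½(2.73930 + 12.0577) = 7.39852.
Running total after boundary: 339.369.
k=1: B_{2}/(2)! × [f^{(1)}(37) − f^{(1)}(3)] = 1/12 × (-0.0395012 − 0.830092) = -0.0724661.
Running total after k=1: 339.296.
k=2: B_{4}/(4)! × [f^{(3)}(37) − f^{(3)}(3)] = −1/720 × (0.000562230 − 0.00243920) = 2.60691e-06.
Running total after k=2: 339.296.
k=3: B_{6}/(6)! × [f^{(5)}(37) − f^{(5)}(3)] = 1/30240 × (1.06587e-06 − 3.77976e-06) = -8.97450e-11.
Running total after k=3: 339.296.
k=4: B_{8}/(8)! × [f^{(7)}(37) − f^{(7)}(3)] = −1/1209600 × (1.48343e-09 − 4.88490e-09) = 2.81206e-15.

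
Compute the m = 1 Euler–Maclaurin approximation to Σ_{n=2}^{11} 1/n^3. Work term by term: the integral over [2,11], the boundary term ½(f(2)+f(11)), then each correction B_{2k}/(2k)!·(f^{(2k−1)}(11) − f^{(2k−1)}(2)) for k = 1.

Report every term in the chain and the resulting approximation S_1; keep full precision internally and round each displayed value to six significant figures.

The integral term ∫_2^11 1/x^3 dx = 0.120868.
Boundary: ½(f(2) + f(11)) = ½(0.125000 + 0.000751315) = 0.0628757.
Running total after boundary: 0.183743.
Order-1 term: 1/12 · (-0.000204904 − (-0.187500)) = 0.0156079.

S_1 ≈ 0.199351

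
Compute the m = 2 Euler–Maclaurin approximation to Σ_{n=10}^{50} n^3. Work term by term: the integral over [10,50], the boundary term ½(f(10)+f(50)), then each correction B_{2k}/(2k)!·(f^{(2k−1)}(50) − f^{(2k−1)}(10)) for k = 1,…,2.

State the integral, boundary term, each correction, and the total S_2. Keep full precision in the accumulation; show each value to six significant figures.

S_2 ≈ 1.62360e+06

The integral term ∫_10^50 x^3 dx = 1.56000e+06.
Endpoint term: (f(10) + f(50))/2 = (1000.00 + 125000)/2 = 63000.0.
Running total after boundary: 1.62300e+06.
Order-1 term: 1/12 · (7500.00 − 300.000) = 600.000.
Partial sum through k=1: 1.62360e+06.
Order-2 term: −1/720 · (6.00000 − 6.00000) = 0.00000.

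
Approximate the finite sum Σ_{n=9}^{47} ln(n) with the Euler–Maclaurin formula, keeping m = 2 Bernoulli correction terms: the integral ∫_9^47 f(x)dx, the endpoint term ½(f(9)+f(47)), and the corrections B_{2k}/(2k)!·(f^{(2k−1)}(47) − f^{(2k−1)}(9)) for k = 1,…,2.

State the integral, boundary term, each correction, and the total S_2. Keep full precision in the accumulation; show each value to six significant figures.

The integral term ∫_9^47 ln(x) dx = 123.182.
½[f(9) + f(47)] = ½[2.19722 + 3.85015] = 3.02369.
Running total after boundary: 126.206.
k=1: B_{2}/(2)! × [f^{(1)}(47) − f^{(1)}(9)] = 1/12 × (0.0212766 − 0.111111) = -0.00748621.
After k=1: 126.198.
k=2: B_{4}/(4)! × [f^{(3)}(47) − f^{(3)}(9)] = −1/720 × (1.92636e-05 − 0.00274348) = 3.78364e-06.

S_2 ≈ 126.198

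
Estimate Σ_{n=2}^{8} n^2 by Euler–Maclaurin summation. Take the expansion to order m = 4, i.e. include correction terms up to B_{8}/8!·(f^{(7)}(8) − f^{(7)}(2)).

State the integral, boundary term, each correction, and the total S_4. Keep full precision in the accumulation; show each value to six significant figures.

Integral: ∫_2^8 x^2 dx = 168.000.
Boundary: ½(f(2) + f(8)) = ½(4.00000 + 64.0000) = 34.0000.
So far: 202.000.
Order-1 term: 1/12 · (16.0000 − 4.00000) = 1.00000.
Running total after k=1: 203.000.
Order-2 term: −1/720 · (0.00000 − 0.00000) = 0.00000.
Running total after k=2: 203.000.
Order-3 term: 1/30240 · (0.00000 − 0.00000) = 0.00000.
Running total after k=3: 203.000.
Order-4 term: −1/1209600 · (0.00000 − 0.00000) = 0.00000.

S_4 ≈ 203.000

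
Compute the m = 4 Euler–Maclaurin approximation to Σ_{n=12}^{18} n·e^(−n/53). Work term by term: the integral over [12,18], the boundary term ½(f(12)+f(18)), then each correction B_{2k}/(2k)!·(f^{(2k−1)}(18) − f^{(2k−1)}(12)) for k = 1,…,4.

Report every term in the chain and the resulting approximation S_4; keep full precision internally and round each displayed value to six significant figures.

The integral term ∫_12^18 x·e^(−x/53) dx = 67.5957.
Endpoint term: (f(12) + f(18))/2 = (9.56864 + 12.8167)/2 = 11.1927.
Running total after boundary: 78.7884.
Order-1 term: 1/12 · (0.470214 − 0.616847) = -0.0122193.
Partial sum through k=1: 78.7762.
Order-2 term: −1/720 · (0.000674365 − 0.000787334) = 1.56901e-07.
Partial sum through k=2: 78.7762.
Order-3 term: 1/30240 · (4.20554e-07 − 4.82403e-07) = -2.04530e-12.
Partial sum through k=3: 78.7762.
Order-4 term: −1/1209600 · (2.13967e-10 − 2.43687e-10) = 2.45699e-17.

S_4 ≈ 78.7762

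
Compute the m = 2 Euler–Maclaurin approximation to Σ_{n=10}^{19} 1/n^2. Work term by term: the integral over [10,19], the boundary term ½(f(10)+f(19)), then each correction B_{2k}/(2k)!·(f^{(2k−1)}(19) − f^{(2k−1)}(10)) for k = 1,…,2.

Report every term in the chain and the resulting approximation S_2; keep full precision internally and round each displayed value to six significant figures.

S_2 ≈ 0.0538955

∫_10^19 1/x^2 dx evaluates to 0.0473684.
½[f(10) + f(19)] = ½[0.0100000 + 0.00277008] = 0.00638504.
So far: 0.0537535.
k=1: B_{2}/(2)! × [f^{(1)}(19) − f^{(1)}(10)] = 1/12 × (-0.000291588 − (-0.00200000)) = 0.000142368.
After k=1: 0.0538958.
k=2: B_{4}/(4)! × [f^{(3)}(19) − f^{(3)}(10)] = −1/720 × (-9.69267e-06 − (-0.000240000)) = -3.19871e-07.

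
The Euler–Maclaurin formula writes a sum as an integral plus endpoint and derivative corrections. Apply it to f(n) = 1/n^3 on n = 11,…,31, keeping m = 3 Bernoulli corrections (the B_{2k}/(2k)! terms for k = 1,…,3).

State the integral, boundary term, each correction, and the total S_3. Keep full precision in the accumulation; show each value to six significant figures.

S_3 ≈ 0.00402114

Integral: ∫_11^31 1/x^3 dx = 0.00361194.
Boundary: ½(f(11) + f(31)) = ½(0.000751315 + 3.35672e-05) = 0.000392441.
Running total after boundary: 0.00400438.
k=1: B_{2}/(2)! × [f^{(1)}(31) − f^{(1)}(11)] = 1/12 × (-3.24844e-06 − (-0.000204904)) = 1.68046e-05.
After k=1: 0.00402119.
k=2: B_{4}/(4)! × [f^{(3)}(31) − f^{(3)}(11)] = −1/720 × (-6.76054e-08 − (-3.38684e-05)) = -4.69456e-08.
After k=2: 0.00402114.
k=3: B_{6}/(6)! × [f^{(5)}(31) − f^{(5)}(11)] = 1/30240 × (-2.95466e-09 − (-1.17560e-05)) = 3.88658e-10.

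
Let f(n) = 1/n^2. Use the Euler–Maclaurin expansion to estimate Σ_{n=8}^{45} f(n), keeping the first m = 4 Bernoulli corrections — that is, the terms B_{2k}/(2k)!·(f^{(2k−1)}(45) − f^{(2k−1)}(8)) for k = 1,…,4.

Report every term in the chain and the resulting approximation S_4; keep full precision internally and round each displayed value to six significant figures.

S_4 ≈ 0.111160

Integral: ∫_8^45 1/x^2 dx = 0.102778.
½[f(8) + f(45)] = ½[0.0156250 + 0.000493827] = 0.00805941.
Integral + boundary = 0.110837.
Order-1 term: 1/12 · (-2.19479e-05 − (-0.00390625)) = 0.000323692.
After k=1: 0.111161.
Order-2 term: −1/720 · (-1.30061e-07 − (-0.000732422)) = -1.01707e-06.
After k=2: 0.111160.
Order-3 term: 1/30240 · (-1.92684e-09 − (-0.000343323)) = 1.13532e-08.
After k=3: 0.111160.
Order-4 term: −1/1209600 · (-5.32854e-11 − (-0.000300407)) = -2.48353e-10.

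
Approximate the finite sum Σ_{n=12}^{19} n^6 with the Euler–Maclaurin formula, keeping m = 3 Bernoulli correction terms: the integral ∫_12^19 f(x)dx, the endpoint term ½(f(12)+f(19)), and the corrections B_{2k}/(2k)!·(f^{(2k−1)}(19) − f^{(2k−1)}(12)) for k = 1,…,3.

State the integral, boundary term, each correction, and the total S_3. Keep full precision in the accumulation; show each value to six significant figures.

∫_12^19 x^6 dx evaluates to 1.22577e+08.
½[f(12) + f(19)] = ½[2.98598e+06 + 4.70459e+07] = 2.50159e+07.
Running total after boundary: 1.47593e+08.
Correction k=1: B_{2}/2! · (f^{(1)}(19) − f^{(1)}(12)) = 1/12 · (1.48566e+07 − 1.49299e+06) = 1.11363e+06.
Running total after k=1: 1.48707e+08.
Correction k=2: B_{4}/4! · (f^{(3)}(19) − f^{(3)}(12)) = −1/720 · (823080 − 207360) = -855.167.
Running total after k=2: 1.48706e+08.
Correction k=3: B_{6}/6! · (f^{(5)}(19) − f^{(5)}(12)) = 1/30240 · (13680.0 − 8640.00) = 0.166667.

S_3 ≈ 1.48706e+08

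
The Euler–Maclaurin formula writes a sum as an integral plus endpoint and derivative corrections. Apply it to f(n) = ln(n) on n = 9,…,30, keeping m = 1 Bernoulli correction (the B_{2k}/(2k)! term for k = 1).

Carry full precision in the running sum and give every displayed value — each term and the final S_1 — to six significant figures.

S_1 ≈ 64.0536

Integral: ∫_9^30 ln(x) dx = 61.2609.
Endpoint term: (f(9) + f(30))/2 = (2.19722 + 3.40120)/2 = 2.79921.
Running total after boundary: 64.0601.
Order-1 term: 1/12 · (0.0333333 − 0.111111) = -0.00648148.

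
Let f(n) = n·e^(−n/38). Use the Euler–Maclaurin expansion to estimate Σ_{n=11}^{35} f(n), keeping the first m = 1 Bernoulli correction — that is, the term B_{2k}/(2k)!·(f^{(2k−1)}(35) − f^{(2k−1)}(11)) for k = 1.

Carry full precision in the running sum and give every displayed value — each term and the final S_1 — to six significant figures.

S_1 ≈ 300.714

∫_11^35 x·e^(−x/38) dx evaluates to 289.671.
Endpoint term: (f(11) + f(35))/2 = (8.23523 + 13.9335)/2 = 11.0844.
Integral + boundary = 300.756.
Correction k=1: B_{2}/2! · (f^{(1)}(35) − f^{(1)}(11)) = 1/12 · (0.0314289 − 0.531941) = -0.0417093.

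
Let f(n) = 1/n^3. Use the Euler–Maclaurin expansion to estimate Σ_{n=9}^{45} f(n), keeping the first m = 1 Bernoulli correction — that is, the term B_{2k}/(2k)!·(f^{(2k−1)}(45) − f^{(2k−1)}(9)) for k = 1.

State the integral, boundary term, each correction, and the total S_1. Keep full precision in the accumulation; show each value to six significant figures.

The integral term ∫_9^45 1/x^3 dx = 0.00592593.
½[f(9) + f(45)] = ½[0.00137174 + 1.09739e-05] = 0.000691358.
Running total after boundary: 0.00661728.
k=1: B_{2}/(2)! × [f^{(1)}(45) − f^{(1)}(9)] = 1/12 × (-7.31596e-07 − (-0.000457247)) = 3.80430e-05.

S_1 ≈ 0.00665533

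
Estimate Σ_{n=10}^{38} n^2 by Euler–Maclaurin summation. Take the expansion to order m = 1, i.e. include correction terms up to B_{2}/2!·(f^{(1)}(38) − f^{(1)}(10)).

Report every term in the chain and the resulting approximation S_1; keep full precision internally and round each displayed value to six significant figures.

S_1 ≈ 18734.0

Integral: ∫_10^38 x^2 dx = 17957.3.
Boundary: ½(f(10) + f(38)) = ½(100.000 + 1444.00) = 772.000.
Integral + boundary = 18729.3.
k=1: B_{2}/(2)! × [f^{(1)}(38) − f^{(1)}(10)] = 1/12 × (76.0000 − 20.0000) = 4.66667.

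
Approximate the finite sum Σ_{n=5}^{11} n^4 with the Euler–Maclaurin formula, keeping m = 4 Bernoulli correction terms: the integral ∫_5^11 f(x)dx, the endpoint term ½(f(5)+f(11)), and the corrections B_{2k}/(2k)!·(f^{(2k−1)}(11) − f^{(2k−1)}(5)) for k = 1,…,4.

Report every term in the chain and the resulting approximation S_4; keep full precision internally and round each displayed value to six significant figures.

S_4 ≈ 39620.0

∫_5^11 x^4 dx evaluates to 31585.2.
½[f(5) + f(11)] = ½[625.000 + 14641.0] = 7633.00.
Running total after boundary: 39218.2.
k=1: B_{2}/(2)! × [f^{(1)}(11) − f^{(1)}(5)] = 1/12 × (5324.00 − 500.000) = 402.000.
Running total after k=1: 39620.2.
k=2: B_{4}/(4)! × [f^{(3)}(11) − f^{(3)}(5)] = −1/720 × (264.000 − 120.000) = -0.200000.
Running total after k=2: 39620.0.
k=3: B_{6}/(6)! × [f^{(5)}(11) − f^{(5)}(5)] = 1/30240 × (0.00000 − 0.00000) = 0.00000.
Running total after k=3: 39620.0.
k=4: B_{8}/(8)! × [f^{(7)}(11) − f^{(7)}(5)] = −1/1209600 × (0.00000 − 0.00000) = 0.00000.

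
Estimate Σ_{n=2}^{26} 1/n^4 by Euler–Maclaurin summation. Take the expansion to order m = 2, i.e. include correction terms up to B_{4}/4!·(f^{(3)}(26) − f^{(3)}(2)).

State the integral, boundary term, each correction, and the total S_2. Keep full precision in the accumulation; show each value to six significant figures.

Integral: ∫_2^26 1/x^4 dx = 0.0416477.
½[f(2) + f(26)] = ½[0.0625000 + 2.18830e-06] = 0.0312511.
Integral + boundary = 0.0728988.
k=1: B_{2}/(2)! × [f^{(1)}(26) − f^{(1)}(2)] = 1/12 × (-3.36661e-07 − (-0.125000)) = 0.0104166.
Partial sum through k=1: 0.0833154.
k=2: B_{4}/(4)! × [f^{(3)}(26) − f^{(3)}(2)] = −1/720 × (-1.49406e-08 − (-0.937500)) = -0.00130208.

S_2 ≈ 0.0820134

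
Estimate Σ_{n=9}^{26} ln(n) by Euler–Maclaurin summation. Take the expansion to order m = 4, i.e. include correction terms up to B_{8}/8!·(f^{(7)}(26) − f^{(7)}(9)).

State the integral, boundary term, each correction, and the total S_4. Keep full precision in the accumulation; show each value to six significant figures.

∫_9^26 ln(x) dx evaluates to 47.9355.
Boundary: ½(f(9) + f(26)) = ½(2.19722 + 3.25810) = 2.72766.
Running total after boundary: 50.6631.
k=1: B_{2}/(2)! × [f^{(1)}(26) − f^{(1)}(9)] = 1/12 × (0.0384615 − 0.111111) = -0.00605413.
Partial sum through k=1: 50.6571.
k=2: B_{4}/(4)! × [f^{(3)}(26) − f^{(3)}(9)] = −1/720 × (0.000113792 − 0.00274348) = 3.65235e-06.
Partial sum through k=2: 50.6571.
k=3: B_{6}/(6)! × [f^{(5)}(26) − f^{(5)}(9)] = 1/30240 × (2.01997e-06 − 0.000406442) = -1.33737e-08.
Partial sum through k=3: 50.6571.
k=4: B_{8}/(8)! × [f^{(7)}(26) − f^{(7)}(9)] = −1/1209600 × (8.96436e-08 − 0.000150534) = 1.24375e-10.

S_4 ≈ 50.6571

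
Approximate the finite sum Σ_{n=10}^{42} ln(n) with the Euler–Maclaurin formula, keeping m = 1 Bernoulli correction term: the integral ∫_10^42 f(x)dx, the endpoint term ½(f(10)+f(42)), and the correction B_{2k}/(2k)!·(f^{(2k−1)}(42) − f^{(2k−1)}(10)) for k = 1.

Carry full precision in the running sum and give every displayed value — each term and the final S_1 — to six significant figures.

Integral: ∫_10^42 ln(x) dx = 101.956.
½[f(10) + f(42)] = ½[2.30259 + 3.73767] = 3.02013.
So far: 104.976.
Correction k=1: B_{2}/2! · (f^{(1)}(42) − f^{(1)}(10)) = 1/12 · (0.0238095 − 0.100000) = -0.00634921.

S_1 ≈ 104.970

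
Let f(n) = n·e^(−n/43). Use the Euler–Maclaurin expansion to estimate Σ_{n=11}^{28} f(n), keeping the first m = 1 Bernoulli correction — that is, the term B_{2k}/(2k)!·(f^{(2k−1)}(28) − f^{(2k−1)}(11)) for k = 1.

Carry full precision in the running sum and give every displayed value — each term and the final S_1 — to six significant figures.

S_1 ≈ 217.464

The integral term ∫_11^28 x·e^(−x/43) dx = 205.939.
½[f(11) + f(28)] = ½[8.51715 + 14.6003] = 11.5587.
Integral + boundary = 217.497.
Order-1 term: 1/12 · (0.181897 − 0.576213) = -0.0328596.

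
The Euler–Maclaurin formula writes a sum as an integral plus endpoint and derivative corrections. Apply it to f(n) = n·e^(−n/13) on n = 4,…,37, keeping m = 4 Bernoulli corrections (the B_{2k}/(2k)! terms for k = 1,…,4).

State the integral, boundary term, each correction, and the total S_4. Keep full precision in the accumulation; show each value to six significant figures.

∫_4^37 x·e^(−x/13) dx evaluates to 124.723.
Boundary: ½(f(4) + f(37)) = ½(2.94057 + 2.14849) = 2.54453.
So far: 127.267.
k=1: B_{2}/(2)! × [f^{(1)}(37) − f^{(1)}(4)] = 1/12 × (-0.107201 − 0.508944) = -0.0513454.
Running total after k=1: 127.216.
k=2: B_{4}/(4)! × [f^{(3)}(37) − f^{(3)}(4)] = −1/720 × (5.28605e-05 − 0.0117114) = 1.61924e-05.
Running total after k=2: 127.216.
k=3: B_{6}/(6)! × [f^{(5)}(37) − f^{(5)}(4)] = 1/30240 × (4.37897e-06 − 0.000120777) = -3.84914e-09.
Running total after k=3: 127.216.
k=4: B_{8}/(8)! × [f^{(7)}(37) − f^{(7)}(4)] = −1/1209600 × (4.99714e-08 − 1.01926e-06) = 8.01333e-13.

S_4 ≈ 127.216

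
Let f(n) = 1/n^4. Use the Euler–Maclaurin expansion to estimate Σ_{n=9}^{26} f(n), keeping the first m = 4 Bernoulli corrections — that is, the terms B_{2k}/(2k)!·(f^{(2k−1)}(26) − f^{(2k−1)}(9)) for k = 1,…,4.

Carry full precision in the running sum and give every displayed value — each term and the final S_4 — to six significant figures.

S_4 ≈ 0.000521167

∫_9^26 1/x^4 dx evaluates to 0.000438282.
½[f(9) + f(26)] = ½[0.000152416 + 2.18830e-06] = 7.73020e-05.
So far: 0.000515584.
Order-1 term: 1/12 · (-3.36661e-07 − (-6.77404e-05)) = 5.61697e-06.
After k=1: 0.000521201.
Order-2 term: −1/720 · (-1.49406e-08 − (-2.50890e-05)) = -3.48251e-08.
After k=2: 0.000521166.
Order-3 term: 1/30240 · (-1.23768e-09 − (-1.73455e-05)) = 5.73553e-10.
After k=3: 0.000521167.
Order-4 term: −1/1209600 · (-1.64780e-10 − (-1.92728e-05)) = -1.59330e-11.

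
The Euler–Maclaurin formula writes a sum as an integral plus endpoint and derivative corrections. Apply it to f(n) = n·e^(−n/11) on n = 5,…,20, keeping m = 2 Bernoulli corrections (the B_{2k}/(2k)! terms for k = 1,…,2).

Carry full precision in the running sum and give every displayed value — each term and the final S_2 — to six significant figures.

The integral term ∫_5^20 x·e^(−x/11) dx = 56.3623.
½[f(5) + f(20)] = ½[3.17368 + 3.24641] = 3.21005.
Integral + boundary = 59.5723.
k=1: B_{2}/(2)! × [f^{(1)}(20) − f^{(1)}(5)] = 1/12 × (-0.132808 − 0.346220) = -0.0399190.
After k=1: 59.5324.
k=2: B_{4}/(4)! × [f^{(3)}(20) − f^{(3)}(5)] = −1/720 × (0.00158540 − 0.0133528) = 1.63437e-05.

S_2 ≈ 59.5324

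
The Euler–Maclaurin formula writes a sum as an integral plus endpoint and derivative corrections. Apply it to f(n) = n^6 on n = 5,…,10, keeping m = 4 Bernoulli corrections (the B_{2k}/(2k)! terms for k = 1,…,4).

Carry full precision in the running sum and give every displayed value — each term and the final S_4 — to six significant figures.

The integral term ∫_5^10 x^6 dx = 1.41741e+06.
Boundary: ½(f(5) + f(10)) = ½(15625.0 + 1.00000e+06) = 507812.
So far: 1.92522e+06.
k=1: B_{2}/(2)! × [f^{(1)}(10) − f^{(1)}(5)] = 1/12 × (600000 − 18750.0) = 48437.5.
After k=1: 1.97366e+06.
k=2: B_{4}/(4)! × [f^{(3)}(10) − f^{(3)}(5)] = −1/720 × (120000 − 15000.0) = -145.833.
After k=2: 1.97351e+06.
k=3: B_{6}/(6)! × [f^{(5)}(10) − f^{(5)}(5)] = 1/30240 × (7200.00 − 3600.00) = 0.119048.
After k=3: 1.97352e+06.
k=4: B_{8}/(8)! × [f^{(7)}(10) − f^{(7)}(5)] = −1/1209600 × (0.00000 − 0.00000) = 0.00000.

S_4 ≈ 1.97352e+06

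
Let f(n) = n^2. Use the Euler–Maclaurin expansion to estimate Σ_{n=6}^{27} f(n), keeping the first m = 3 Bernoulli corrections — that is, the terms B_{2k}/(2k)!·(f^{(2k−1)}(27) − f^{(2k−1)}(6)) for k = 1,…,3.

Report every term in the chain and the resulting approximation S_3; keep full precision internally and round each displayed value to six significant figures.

Integral: ∫_6^27 x^2 dx = 6489.00.
½[f(6) + f(27)] = ½[36.0000 + 729.000] = 382.500.
Running total after boundary: 6871.50.
Order-1 term: 1/12 · (54.0000 − 12.0000) = 3.50000.
Partial sum through k=1: 6875.00.
Order-2 term: −1/720 · (0.00000 − 0.00000) = 0.00000.
Partial sum through k=2: 6875.00.
Order-3 term: 1/30240 · (0.00000 − 0.00000) = 0.00000.

S_3 ≈ 6875.00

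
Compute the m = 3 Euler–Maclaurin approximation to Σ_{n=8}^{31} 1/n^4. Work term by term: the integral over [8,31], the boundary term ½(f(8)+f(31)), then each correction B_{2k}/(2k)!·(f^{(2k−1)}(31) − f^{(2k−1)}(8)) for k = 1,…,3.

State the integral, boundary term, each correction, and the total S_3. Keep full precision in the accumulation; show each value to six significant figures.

S_3 ≈ 0.000772547

Integral: ∫_8^31 1/x^4 dx = 0.000639853.
Boundary: ½(f(8) + f(31)) = ½(0.000244141 + 1.08281e-06) = 0.000122612.
Running total after boundary: 0.000762464.
Correction k=1: B_{2}/2! · (f^{(1)}(31) − f^{(1)}(8)) = 1/12 · (-1.39718e-07 − (-0.000122070)) = 1.01609e-05.
Running total after k=1: 0.000772625.
Correction k=2: B_{4}/4! · (f^{(3)}(31) − f^{(3)}(8)) = −1/720 · (-4.36164e-09 − (-5.72205e-05)) = -7.94668e-08.
Running total after k=2: 0.000772546.
Correction k=3: B_{6}/6! · (f^{(5)}(31) − f^{(5)}(8)) = 1/30240 · (-2.54164e-10 − (-5.00679e-05)) = 1.65568e-09.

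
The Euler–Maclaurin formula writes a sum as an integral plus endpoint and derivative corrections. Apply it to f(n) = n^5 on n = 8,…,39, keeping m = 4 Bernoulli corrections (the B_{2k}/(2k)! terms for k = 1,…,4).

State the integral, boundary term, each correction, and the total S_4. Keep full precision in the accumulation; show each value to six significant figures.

S_4 ≈ 6.32504e+08

∫_8^39 x^5 dx evaluates to 5.86414e+08.
Boundary: ½(f(8) + f(39)) = ½(32768.0 + 9.02242e+07) = 4.51285e+07.
So far: 6.31542e+08.
Correction k=1: B_{2}/2! · (f^{(1)}(39) − f^{(1)}(8)) = 1/12 · (1.15672e+07 − 20480.0) = 962227.
After k=1: 6.32504e+08.
Correction k=2: B_{4}/4! · (f^{(3)}(39) − f^{(3)}(8)) = −1/720 · (91260.0 − 3840.00) = -121.417.
After k=2: 6.32504e+08.
Correction k=3: B_{6}/6! · (f^{(5)}(39) − f^{(5)}(8)) = 1/30240 · (120.000 − 120.000) = 0.00000.
After k=3: 6.32504e+08.
Correction k=4: B_{8}/8! · (f^{(7)}(39) − f^{(7)}(8)) = −1/1209600 · (0.00000 − 0.00000) = 0.00000.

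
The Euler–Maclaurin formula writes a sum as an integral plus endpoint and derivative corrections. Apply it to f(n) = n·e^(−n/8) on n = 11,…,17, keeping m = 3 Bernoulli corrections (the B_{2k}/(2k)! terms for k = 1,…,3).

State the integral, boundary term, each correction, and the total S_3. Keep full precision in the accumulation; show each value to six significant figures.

S_3 ≈ 16.9475

The integral term ∫_11^17 x·e^(−x/8) dx = 14.5450.
Endpoint term: (f(11) + f(17))/2 = (2.78124 + 2.03036)/2 = 2.40580.
Integral + boundary = 16.9508.
Correction k=1: B_{2}/2! · (f^{(1)}(17) − f^{(1)}(11)) = 1/12 · (-0.134362 − (-0.0948148)) = -0.00329560.
After k=1: 16.9475.
Correction k=2: B_{4}/4! · (f^{(3)}(17) − f^{(3)}(11)) = −1/720 · (0.00163287 − 0.00641976) = 6.64845e-06.
After k=2: 16.9475.
Correction k=3: B_{6}/6! · (f^{(5)}(17) − f^{(5)}(11)) = 1/30240 · (8.38305e-05 − 0.000223766) = -4.62748e-09.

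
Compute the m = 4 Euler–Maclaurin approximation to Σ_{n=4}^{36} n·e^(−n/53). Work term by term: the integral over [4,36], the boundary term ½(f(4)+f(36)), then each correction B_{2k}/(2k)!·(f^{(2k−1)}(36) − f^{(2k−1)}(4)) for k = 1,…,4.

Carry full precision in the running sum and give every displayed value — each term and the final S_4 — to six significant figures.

S_4 ≈ 420.797

The integral term ∫_4^36 x·e^(−x/53) dx = 409.875.
Endpoint term: (f(4) + f(36))/2 = (3.70922 + 18.2520)/2 = 10.9806.
Integral + boundary = 420.855.
Correction k=1: B_{2}/2! · (f^{(1)}(36) − f^{(1)}(4)) = 1/12 · (0.162622 − 0.857321) = -0.0578915.
Running total after k=1: 420.797.
Correction k=2: B_{4}/4! · (f^{(3)}(36) − f^{(3)}(4)) = −1/720 · (0.000418876 − 0.000965444) = 7.59123e-07.
Running total after k=2: 420.797.
Correction k=3: B_{6}/6! · (f^{(5)}(36) − f^{(5)}(4)) = 1/30240 · (2.77628e-07 − 5.78741e-07) = -9.95743e-12.
Running total after k=3: 420.797.
Correction k=4: B_{8}/8! · (f^{(7)}(36) − f^{(7)}(4)) = −1/1209600 · (1.44584e-10 − 2.89706e-10) = 1.19975e-16.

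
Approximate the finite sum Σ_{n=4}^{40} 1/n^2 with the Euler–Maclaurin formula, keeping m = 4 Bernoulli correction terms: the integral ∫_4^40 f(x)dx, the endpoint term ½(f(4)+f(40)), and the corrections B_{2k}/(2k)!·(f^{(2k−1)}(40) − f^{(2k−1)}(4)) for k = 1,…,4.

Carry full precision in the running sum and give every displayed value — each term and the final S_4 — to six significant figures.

∫_4^40 1/x^2 dx evaluates to 0.225000.
½[f(4) + f(40)] = ½[0.0625000 + 0.000625000] = 0.0315625.
Running total after boundary: 0.256563.
Order-1 term: 1/12 · (-3.12500e-05 − (-0.0312500)) = 0.00260156.
After k=1: 0.259164.
Order-2 term: −1/720 · (-2.34375e-07 − (-0.0234375)) = -3.25518e-05.
After k=2: 0.259132.
Order-3 term: 1/30240 · (-4.39453e-09 − (-0.0439453)) = 1.45322e-06.
After k=3: 0.259133.
Order-4 term: −1/1209600 · (-1.53809e-10 − (-0.153809)) = -1.27157e-07.

S_4 ≈ 0.259133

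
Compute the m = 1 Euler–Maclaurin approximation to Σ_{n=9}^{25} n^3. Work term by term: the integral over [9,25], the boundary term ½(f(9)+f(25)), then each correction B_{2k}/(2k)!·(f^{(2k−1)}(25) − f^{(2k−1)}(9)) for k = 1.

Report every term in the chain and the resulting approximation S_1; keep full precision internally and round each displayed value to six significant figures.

Integral: ∫_9^25 x^3 dx = 96016.0.
Endpoint term: (f(9) + f(25))/2 = (729.000 + 15625.0)/2 = 8177.00.
Running total after boundary: 104193.
Correction k=1: B_{2}/2! · (f^{(1)}(25) − f^{(1)}(9)) = 1/12 · (1875.00 − 243.000) = 136.000.

S_1 ≈ 104329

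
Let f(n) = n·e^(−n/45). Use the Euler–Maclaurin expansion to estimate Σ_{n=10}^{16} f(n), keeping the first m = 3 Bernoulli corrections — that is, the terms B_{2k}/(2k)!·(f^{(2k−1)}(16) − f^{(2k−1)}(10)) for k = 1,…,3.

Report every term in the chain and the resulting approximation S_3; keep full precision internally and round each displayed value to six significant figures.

The integral term ∫_10^16 x·e^(−x/45) dx = 58.1730.
Boundary: ½(f(10) + f(16)) = ½(8.00737 + 11.2125) = 9.60996.
Running total after boundary: 67.7829.
k=1: B_{2}/(2)! × [f^{(1)}(16) − f^{(1)}(10)] = 1/12 × (0.451616 − 0.622796) = -0.0142649.
After k=1: 67.7687.
k=2: B_{4}/(4)! × [f^{(3)}(16) − f^{(3)}(10)] = −1/720 × (0.000915153 − 0.00109841) = 2.54517e-07.
After k=2: 67.7687.
k=3: B_{6}/(6)! × [f^{(5)}(16) − f^{(5)}(10)] = 1/30240 × (7.93721e-07 − 9.32966e-07) = -4.60467e-12.

S_3 ≈ 67.7687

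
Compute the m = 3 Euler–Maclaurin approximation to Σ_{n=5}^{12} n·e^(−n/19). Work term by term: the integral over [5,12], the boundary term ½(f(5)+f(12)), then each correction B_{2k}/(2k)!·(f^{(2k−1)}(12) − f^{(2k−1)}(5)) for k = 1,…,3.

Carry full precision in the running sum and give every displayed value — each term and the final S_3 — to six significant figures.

S_3 ≈ 42.3705

Integral: ∫_5^12 x·e^(−x/19) dx = 37.2893.
Endpoint term: (f(5) + f(12))/2 = (3.84310 + 6.38102)/2 = 5.11206.
Integral + boundary = 42.4014.
Order-1 term: 1/12 · (0.195908 − 0.566352) = -0.0308703.
After k=1: 42.3705.
Order-2 term: −1/720 · (0.00348867 − 0.00582713) = 3.24785e-06.
After k=2: 42.3705.
Order-3 term: 1/30240 · (1.78246e-05 − 2.79374e-05) = -3.34420e-10.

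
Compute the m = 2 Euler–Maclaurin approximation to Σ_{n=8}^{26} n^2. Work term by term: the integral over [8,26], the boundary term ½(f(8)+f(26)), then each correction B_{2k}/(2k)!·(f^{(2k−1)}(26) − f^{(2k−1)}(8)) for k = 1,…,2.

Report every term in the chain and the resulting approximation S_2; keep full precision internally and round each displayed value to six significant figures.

S_2 ≈ 6061.00

Integral: ∫_8^26 x^2 dx = 5688.00.
Endpoint term: (f(8) + f(26))/2 = (64.0000 + 676.000)/2 = 370.000.
Running total after boundary: 6058.00.
k=1: B_{2}/(2)! × [f^{(1)}(26) − f^{(1)}(8)] = 1/12 × (52.0000 − 16.0000) = 3.00000.
Running total after k=1: 6061.00.
k=2: B_{4}/(4)! × [f^{(3)}(26) − f^{(3)}(8)] = −1/720 × (0.00000 − 0.00000) = 0.00000.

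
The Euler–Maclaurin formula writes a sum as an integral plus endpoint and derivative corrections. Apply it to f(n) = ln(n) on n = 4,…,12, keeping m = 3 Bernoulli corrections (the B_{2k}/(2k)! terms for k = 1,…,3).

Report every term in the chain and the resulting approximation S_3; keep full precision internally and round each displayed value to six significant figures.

∫_4^12 ln(x) dx evaluates to 16.2737.
½[f(4) + f(12)] = ½[1.38629 + 2.48491] = 1.93560.
Integral + boundary = 18.2093.
Order-1 term: 1/12 · (0.0833333 − 0.250000) = -0.0138889.
After k=1: 18.1954.
Order-2 term: −1/720 · (0.00115741 − 0.0312500) = 4.17953e-05.
After k=2: 18.1955.
Order-3 term: 1/30240 · (9.64506e-05 − 0.0234375) = -7.71860e-07.

S_3 ≈ 18.1955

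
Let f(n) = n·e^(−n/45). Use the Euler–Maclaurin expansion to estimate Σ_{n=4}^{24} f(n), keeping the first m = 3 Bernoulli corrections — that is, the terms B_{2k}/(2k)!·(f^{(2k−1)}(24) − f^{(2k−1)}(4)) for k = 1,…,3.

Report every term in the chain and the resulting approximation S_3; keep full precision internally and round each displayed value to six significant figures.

Integral: ∫_4^24 x·e^(−x/45) dx = 195.922.
½[f(4) + f(24)] = ½[3.65979 + 14.0795] = 8.86965.
Running total after boundary: 204.792.
k=1: B_{2}/(2)! × [f^{(1)}(24) − f^{(1)}(4)] = 1/12 × (0.273768 − 0.833619) = -0.0466542.
After k=1: 204.745.
k=2: B_{4}/(4)! × [f^{(3)}(24) − f^{(3)}(4)] = −1/720 × (0.000714598 − 0.00131532) = 8.34329e-07.
After k=2: 204.745.
k=3: B_{6}/(6)! × [f^{(5)}(24) − f^{(5)}(4)] = 1/30240 × (6.39013e-07 − 1.09579e-06) = -1.51049e-11.

S_3 ≈ 204.745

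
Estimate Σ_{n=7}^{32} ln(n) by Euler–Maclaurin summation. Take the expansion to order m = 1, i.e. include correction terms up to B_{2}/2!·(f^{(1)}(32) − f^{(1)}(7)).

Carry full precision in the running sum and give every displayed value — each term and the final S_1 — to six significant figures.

S_1 ≈ 74.9787

Integral: ∫_7^32 ln(x) dx = 72.2822.
Endpoint term: (f(7) + f(32))/2 = (1.94591 + 3.46574)/2 = 2.70582.
So far: 74.9880.
Order-1 term: 1/12 · (0.0312500 − 0.142857) = -0.00930060.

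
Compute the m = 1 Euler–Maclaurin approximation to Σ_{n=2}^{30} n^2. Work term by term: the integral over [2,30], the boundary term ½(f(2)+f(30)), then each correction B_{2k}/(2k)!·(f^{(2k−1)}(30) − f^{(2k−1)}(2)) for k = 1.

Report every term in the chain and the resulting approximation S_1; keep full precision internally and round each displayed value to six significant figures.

S_1 ≈ 9454.00

Integral: ∫_2^30 x^2 dx = 8997.33.
½[f(2) + f(30)] = ½[4.00000 + 900.000] = 452.000.
So far: 9449.33.
Order-1 term: 1/12 · (60.0000 − 4.00000) = 4.66667.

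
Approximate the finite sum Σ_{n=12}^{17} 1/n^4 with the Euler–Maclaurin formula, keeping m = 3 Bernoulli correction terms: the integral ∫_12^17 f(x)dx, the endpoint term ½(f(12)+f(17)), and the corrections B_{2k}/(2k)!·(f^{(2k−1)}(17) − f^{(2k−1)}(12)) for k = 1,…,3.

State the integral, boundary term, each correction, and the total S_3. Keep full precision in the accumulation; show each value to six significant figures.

Integral: ∫_12^17 1/x^4 dx = 0.000125054.
Boundary: ½(f(12) + f(17)) = ½(4.82253e-05 + 1.19730e-05) = 3.00992e-05.
Integral + boundary = 0.000155153.
k=1: B_{2}/(2)! × [f^{(1)}(17) − f^{(1)}(12)] = 1/12 × (-2.81719e-06 − (-1.60751e-05)) = 1.10483e-06.
Partial sum through k=1: 0.000156258.
k=2: B_{4}/(4)! × [f^{(3)}(17) − f^{(3)}(12)] = −1/720 × (-2.92441e-07 − (-3.34898e-06)) = -4.24519e-09.
Partial sum through k=2: 0.000156254.
k=3: B_{6}/(6)! × [f^{(5)}(17) − f^{(5)}(12)] = 1/30240 × (-5.66668e-08 − (-1.30238e-06)) = 4.11943e-11.

S_3 ≈ 0.000156254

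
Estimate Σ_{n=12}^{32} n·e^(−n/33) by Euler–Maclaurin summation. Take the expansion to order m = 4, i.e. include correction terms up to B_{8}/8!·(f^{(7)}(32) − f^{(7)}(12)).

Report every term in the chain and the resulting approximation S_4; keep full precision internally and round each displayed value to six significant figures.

Integral: ∫_12^32 x·e^(−x/33) dx = 218.909.
Endpoint term: (f(12) + f(32))/2 = (8.34173 + 12.1343)/2 = 10.2380.
So far: 229.147.
Order-1 term: 1/12 · (0.0114908 − 0.442364) = -0.0359061.
Running total after k=1: 229.111.
Order-2 term: −1/720 · (0.000706967 − 0.00168288) = 1.35543e-06.
Running total after k=2: 229.111.
Order-3 term: 1/30240 · (1.28869e-06 − 2.71767e-06) = -4.72546e-11.
Running total after k=3: 229.111.
Order-4 term: −1/1209600 · (1.77060e-09 − 3.57208e-09) = 1.48932e-15.

S_4 ≈ 229.111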